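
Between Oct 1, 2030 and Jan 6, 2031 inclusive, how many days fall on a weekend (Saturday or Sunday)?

Oct 1, 2030 is a Tuesday.
The range spans 98 days (inclusive of both endpoints).
98 = 7 × 14, so the span is exactly 14 full weeks.
Each full week contributes 2 weekend days (Sat, Sun): 14 × 2 = 28.

28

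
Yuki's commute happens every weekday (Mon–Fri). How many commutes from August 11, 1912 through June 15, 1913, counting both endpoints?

220 weekdays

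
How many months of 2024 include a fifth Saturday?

A month has five Saturdays exactly when Saturday falls within its first (length − 28) days.
Jan: 31 days, starts Mon → 5 of Mon, Tue, Wed
Feb: 29 days, starts Thu → 5 of Thu
Mar: 31 days, starts Fri → 5 of Fri, Sat, Sun ✓
Apr: 30 days, starts Mon → 5 of Mon, Tue
May: 31 days, starts Wed → 5 of Wed, Thu, Fri
Jun: 30 days, starts Sat → 5 of Sat, Sun ✓
Jul: 31 days, starts Mon → 5 of Mon, Tue, Wed
Aug: 31 days, starts Thu → 5 of Thu, Fri, Sat ✓
Sep: 30 days, starts Sun → 5 of Sun, Mon
Oct: 31 days, starts Tue → 5 of Tue, Wed, Thu
Nov: 30 days, starts Fri → 5 of Fri, Sat ✓
Dec: 31 days, starts Sun → 5 of Sun, Mon, Tue
Months with five Saturdays: Mar, Jun, Aug, Nov.

4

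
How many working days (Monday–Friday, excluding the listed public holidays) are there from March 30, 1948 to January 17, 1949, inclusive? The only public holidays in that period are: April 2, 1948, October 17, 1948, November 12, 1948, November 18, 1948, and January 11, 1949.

206

March 30, 1948 is a Tuesday.
The range spans 294 days (inclusive of both endpoints).
294 = 7 × 42, so the span is exactly 42 full weeks.
Each full week contributes 5 weekdays (Mon–Fri): 42 × 5 = 210.
Total: 210.
Holidays: April 2, 1948 (Fri); October 17, 1948 (Sun); November 12, 1948 (Fri); November 18, 1948 (Thu); January 11, 1949 (Tue).
4 of the 5 holidays fall on weekdays; the rest are weekends and were already excluded.
Business days: 210 − 4 = 206.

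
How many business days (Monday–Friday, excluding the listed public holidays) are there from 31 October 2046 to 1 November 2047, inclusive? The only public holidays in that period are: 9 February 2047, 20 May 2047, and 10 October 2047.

31 October 2046 is a Wednesday.
The range spans 367 days (inclusive of both endpoints).
367 = 7 × 52 + 3, so there are 52 full weeks plus 3 extra days.
Each full week contributes 5 weekdays (Mon–Fri): 52 × 5 = 260.
The 3 extra days are Wed, Thu, Fri — 3 of them qualify.
Total: 260 + 3 = 263.
Holidays: 9 February 2047 (Sat); 20 May 2047 (Mon); 10 October 2047 (Thu).
2 of the 3 holidays fall on weekdays; the rest are weekends and were already excluded.
Business days: 263 − 2 = 261.

261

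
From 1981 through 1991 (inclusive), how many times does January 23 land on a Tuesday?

Day of week of January 23 in each year:
1981: Fri, 1982: Sat, 1983: Sun, 1984: Mon, 1985: Wed, 1986: Thu, 1987: Fri, 1988: Sat, 1989: Mon, 1990: Tue ✓, 1991: Wed
Tuesdays: 1990.

1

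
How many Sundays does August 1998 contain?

1 August 1998 is a Saturday.
The range spans 31 days (inclusive of both endpoints).
31 = 7 × 4 + 3, so there are 4 full weeks plus 3 extra days.
Each full week contributes one Sunday: 4 so far.
The 3 extra days are Sat, Sun, Mon — 1 of them qualifies.
Total: 4 + 1 = 5.

5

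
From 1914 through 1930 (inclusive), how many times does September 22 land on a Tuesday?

Day of week of September 22 in each year:
1914: Tue ✓, 1915: Wed, 1916: Fri, 1917: Sat, 1918: Sun, 1919: Mon, 1920: Wed, 1921: Thu, 1922: Fri, 1923: Sat, 1924: Mon, 1925: Tue ✓, 1926: Wed, 1927: Thu, 1928: Sat, 1929: Sun, 1930: Mon
Tuesdays: 1914, 1925.

2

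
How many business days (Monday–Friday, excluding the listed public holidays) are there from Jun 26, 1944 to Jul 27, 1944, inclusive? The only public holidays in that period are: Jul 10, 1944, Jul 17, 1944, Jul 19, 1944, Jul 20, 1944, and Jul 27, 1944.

Jun 26, 1944 is a Monday.
The range spans 32 days (inclusive of both endpoints).
32 = 7 × 4 + 4, so there are 4 full weeks plus 4 extra days.
Each full week contributes 5 weekdays (Mon–Fri): 4 × 5 = 20.
The 4 extra days are Mon, Tue, Wed, Thu — 4 of them qualify.
Total: 20 + 4 = 24.
Holidays: Jul 10, 1944 (Mon); Jul 17, 1944 (Mon); Jul 19, 1944 (Wed); Jul 20, 1944 (Thu); Jul 27, 1944 (Thu).
All 5 holidays fall on weekdays, so subtract 5.
Business days: 24 − 5 = 19.

19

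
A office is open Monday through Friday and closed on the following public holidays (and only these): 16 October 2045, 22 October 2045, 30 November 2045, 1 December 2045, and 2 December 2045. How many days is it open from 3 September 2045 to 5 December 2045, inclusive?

64 business days

3 September 2045 is a Sunday.
From 3 September 2045 to 5 December 2045 is 94 days inclusive.
94 = 7 × 13 + 3, so there are 13 full weeks plus 3 extra days.
Each full week contributes 5 weekdays (Mon–Fri): 13 × 5 = 65.
The 3 extra days are Sun, Mon, Tue — 2 of them qualify.
Total: 65 + 2 = 67.
Holidays: 16 October 2045 (Mon); 22 October 2045 (Sun); 30 November 2045 (Thu); 1 December 2045 (Fri); 2 December 2045 (Sat).
3 of the 5 holidays fall on weekdays; the rest are weekends and were already excluded.
Business days: 67 − 3 = 64.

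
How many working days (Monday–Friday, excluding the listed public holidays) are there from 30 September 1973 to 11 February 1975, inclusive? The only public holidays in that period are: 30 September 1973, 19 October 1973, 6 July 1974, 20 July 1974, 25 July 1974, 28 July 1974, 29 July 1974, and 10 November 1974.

354 working days

30 September 1973 is a Sunday.
That's 500 days from start to end, counting both.
500 = 7 × 71 + 3, so there are 71 full weeks plus 3 extra days.
Each full week contributes 5 weekdays (Mon–Fri): 71 × 5 = 355.
The 3 extra days are Sunday, Monday, Tuesday — 2 of them qualify.
Total: 355 + 2 = 357.
Holidays: 30 September 1973 (Sun); 19 October 1973 (Fri); 6 July 1974 (Sat); 20 July 1974 (Sat); 25 July 1974 (Thu); 28 July 1974 (Sun); 29 July 1974 (Mon); 10 November 1974 (Sun).
3 of the 8 holidays fall on weekdays; the rest are weekends and were already excluded.
Business days: 357 − 3 = 354.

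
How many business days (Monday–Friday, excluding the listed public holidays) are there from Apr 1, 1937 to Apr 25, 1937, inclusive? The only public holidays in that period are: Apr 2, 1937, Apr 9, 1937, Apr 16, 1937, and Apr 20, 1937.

Apr 1, 1937 is a Thursday.
The range spans 25 days (inclusive of both endpoints).
25 = 7 × 3 + 4, so there are 3 full weeks plus 4 extra days.
Each full week contributes 5 weekdays (Mon–Fri): 3 × 5 = 15.
The 4 extra days are Thursday, Friday, Saturday, Sunday — 2 of them qualify.
Total: 15 + 2 = 17.
Holidays: Apr 2, 1937 (Fri); Apr 9, 1937 (Fri); Apr 16, 1937 (Fri); Apr 20, 1937 (Tue).
All 4 holidays fall on weekdays, so subtract 4.
Business days: 17 − 4 = 13.

13 business days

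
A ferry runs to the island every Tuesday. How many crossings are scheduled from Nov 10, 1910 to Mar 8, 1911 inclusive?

Nov 10, 1910 is a Thursday.
From Nov 10, 1910 to Mar 8, 1911 is 119 days inclusive.
119 = 7 × 17, so the span is exactly 17 full weeks.
Each full week contributes one Tuesday: 17 so far.
Total: 17.

17 Tuesdays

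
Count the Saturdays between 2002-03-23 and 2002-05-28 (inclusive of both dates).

2002-03-23 is a Saturday.
The range spans 67 days (inclusive of both endpoints).
67 = 7 × 9 + 4, so there are 9 full weeks plus 4 extra days.
Each full week contributes one Saturday: 9 so far.
The 4 extra days are Saturday, Sunday, Monday, Tuesday — 1 of them qualifies.
Total: 9 + 1 = 10.

10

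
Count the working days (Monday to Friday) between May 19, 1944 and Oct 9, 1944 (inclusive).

May 19, 1944 is a Friday.
That's 144 days from start to end, counting both.
144 = 7 × 20 + 4, so there are 20 full weeks plus 4 extra days.
Each full week contributes 5 weekdays (Mon–Fri): 20 × 5 = 100.
The 4 extra days are Friday, Saturday, Sunday, Monday — 2 of them qualify.
Total: 100 + 2 = 102.

102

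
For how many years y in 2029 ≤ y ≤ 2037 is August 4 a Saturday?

Day of week of August 4 in each year:
2029: Sat ✓, 2030: Sun, 2031: Mon, 2032: Wed, 2033: Thu, 2034: Fri, 2035: Sat ✓, 2036: Mon, 2037: Tue
Saturdays: 2029, 2035.

2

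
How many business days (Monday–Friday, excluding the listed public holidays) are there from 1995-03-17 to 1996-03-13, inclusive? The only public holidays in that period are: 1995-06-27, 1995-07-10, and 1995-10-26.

1995-03-17 is a Friday.
That's 363 days from start to end, counting both.
363 = 7 × 51 + 6, so there are 51 full weeks plus 6 extra days.
Each full week contributes 5 weekdays (Mon–Fri): 51 × 5 = 255.
The 6 extra days are Friday, Saturday, Sunday, Monday, Tuesday, Wednesday — 4 of them qualify.
Total: 255 + 4 = 259.
Holidays: 1995-06-27 (Tue); 1995-07-10 (Mon); 1995-10-26 (Thu).
All 3 holidays fall on weekdays, so subtract 3.
Business days: 259 − 3 = 256.

256 business days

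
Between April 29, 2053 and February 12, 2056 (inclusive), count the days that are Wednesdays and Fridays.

April 29, 2053 is a Tuesday.
From April 29, 2053 to February 12, 2056 is 1020 days inclusive.
1020 = 7 × 145 + 5, so there are 145 full weeks plus 5 extra days.
Each full week contributes 2 days from the set (Wed, Fri): 145 × 2 = 290.
The 5 extra days are Tuesday, Wednesday, Thursday, Friday, Saturday — 2 of them qualify.
Total: 290 + 2 = 292.

292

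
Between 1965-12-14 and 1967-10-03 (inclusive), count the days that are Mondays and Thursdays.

188

1965-12-14 is a Tuesday.
From 1965-12-14 to 1967-10-03 is 659 days inclusive.
659 = 7 × 94 + 1, so there are 94 full weeks plus 1 extra day.
Each full week contributes 2 days from the set (Mon, Thu): 94 × 2 = 188.
The 1 extra day is Tue — none qualify.
Total: 188 + 0 = 188.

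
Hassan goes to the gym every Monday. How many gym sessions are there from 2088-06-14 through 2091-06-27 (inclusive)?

159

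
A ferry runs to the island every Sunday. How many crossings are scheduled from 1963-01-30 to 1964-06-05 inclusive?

70

1963-01-30 is a Wednesday.
The range spans 493 days (inclusive of both endpoints).
493 = 7 × 70 + 3, so there are 70 full weeks plus 3 extra days.
Each full week contributes one Sunday: 70 so far.
The 3 extra days are Wednesday, Thursday, Friday — none qualify.
Total: 70 + 0 = 70.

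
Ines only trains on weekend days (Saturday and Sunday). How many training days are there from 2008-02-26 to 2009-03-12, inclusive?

2008-02-26 is a Tuesday.
The range spans 381 days (inclusive of both endpoints).
381 = 7 × 54 + 3, so there are 54 full weeks plus 3 extra days.
Each full week contributes 2 weekend days (Sat, Sun): 54 × 2 = 108.
The 3 extra days are Tuesday, Wednesday, Thursday — none qualify.
Total: 108 + 0 = 108.

108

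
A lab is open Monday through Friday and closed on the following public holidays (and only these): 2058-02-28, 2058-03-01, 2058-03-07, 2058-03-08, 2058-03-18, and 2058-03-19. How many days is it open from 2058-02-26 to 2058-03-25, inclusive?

2058-02-26 is a Tuesday.
The range spans 28 days (inclusive of both endpoints).
28 = 7 × 4, so the span is exactly 4 full weeks.
Each full week contributes 5 weekdays (Mon–Fri): 4 × 5 = 20.
Holidays: 2058-02-28 (Thu); 2058-03-01 (Fri); 2058-03-07 (Thu); 2058-03-08 (Fri); 2058-03-18 (Mon); 2058-03-19 (Tue).
All 6 holidays fall on weekdays, so subtract 6.
Business days: 20 − 6 = 14.

14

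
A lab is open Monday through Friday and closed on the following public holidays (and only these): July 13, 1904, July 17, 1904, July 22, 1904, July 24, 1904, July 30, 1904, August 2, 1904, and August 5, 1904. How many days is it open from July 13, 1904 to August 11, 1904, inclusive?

18

July 13, 1904 is a Wednesday.
The range spans 30 days (inclusive of both endpoints).
30 = 7 × 4 + 2, so there are 4 full weeks plus 2 extra days.
Each full week contributes 5 weekdays (Mon–Fri): 4 × 5 = 20.
The 2 extra days are Wed, Thu — 2 of them qualify.
Total: 20 + 2 = 22.
Holidays: July 13, 1904 (Wed); July 17, 1904 (Sun); July 22, 1904 (Fri); July 24, 1904 (Sun); July 30, 1904 (Sat); August 2, 1904 (Tue); August 5, 1904 (Fri).
4 of the 7 holidays fall on weekdays; the rest are weekends and were already excluded.
Business days: 22 − 4 = 18.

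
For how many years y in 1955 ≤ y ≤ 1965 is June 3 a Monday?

2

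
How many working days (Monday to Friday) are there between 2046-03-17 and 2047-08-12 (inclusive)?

366

2046-03-17 is a Saturday.
That's 514 days from start to end, counting both.
514 = 7 × 73 + 3, so there are 73 full weeks plus 3 extra days.
Each full week contributes 5 weekdays (Mon–Fri): 73 × 5 = 365.
The 3 extra days are Sat, Sun, Mon — 1 of them qualifies.
Total: 365 + 1 = 366.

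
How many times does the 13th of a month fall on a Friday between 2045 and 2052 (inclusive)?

14

Friday-the-13ths by year:
2045: Jan, Oct
2046: Apr, Jul
2047: Sep, Dec
2048: Mar, Nov
2049: Aug
2050: May
2051: Jan, Oct
2052: Sep, Dec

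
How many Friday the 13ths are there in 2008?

1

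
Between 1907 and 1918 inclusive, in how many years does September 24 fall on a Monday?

1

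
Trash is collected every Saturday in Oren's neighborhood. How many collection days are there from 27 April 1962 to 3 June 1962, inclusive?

27 April 1962 is a Friday.
From 27 April 1962 to 3 June 1962 is 38 days inclusive.
38 = 7 × 5 + 3, so there are 5 full weeks plus 3 extra days.
Each full week contributes one Saturday: 5 so far.
The 3 extra days are Friday, Saturday, Sunday — 1 of them qualifies.
Total: 5 + 1 = 6.

6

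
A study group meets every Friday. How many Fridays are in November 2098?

4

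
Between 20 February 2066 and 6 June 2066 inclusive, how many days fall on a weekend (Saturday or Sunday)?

20 February 2066 is a Saturday.
The range spans 107 days (inclusive of both endpoints).
107 = 7 × 15 + 2, so there are 15 full weeks plus 2 extra days.
Each full week contributes 2 weekend days (Sat, Sun): 15 × 2 = 30.
The 2 extra days are Saturday, Sunday — 2 of them qualify.
Total: 30 + 2 = 32.

32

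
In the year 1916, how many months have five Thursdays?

4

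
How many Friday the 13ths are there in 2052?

The 13th falls on a Friday when the month's 13th has weekday Fri.
Jan 13 is Sat; Feb 13 is Tue; Mar 13 is Wed; Apr 13 is Sat; May 13 is Mon; Jun 13 is Thu; Jul 13 is Sat; Aug 13 is Tue; Sep 13 is Fri ✓; Oct 13 is Sun; Nov 13 is Wed; Dec 13 is Fri ✓.
Friday the 13ths: Sep, Dec.

2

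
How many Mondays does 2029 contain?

Jan 1, 2029 is a Monday.
From Jan 1, 2029 to Dec 31, 2029 is 365 days inclusive.
365 = 7 × 52 + 1, so there are 52 full weeks plus 1 extra day.
Each full week contributes one Monday: 52 so far.
The 1 extra day is Monday — 1 of them qualifies.
Total: 52 + 1 = 53.

53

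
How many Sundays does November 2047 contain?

4

Nov 1, 2047 is a Friday.
That's 30 days from start to end, counting both.
30 = 7 × 4 + 2, so there are 4 full weeks plus 2 extra days.
Each full week contributes one Sunday: 4 so far.
The 2 extra days are Fri, Sat — none qualify.
Total: 4 + 0 = 4.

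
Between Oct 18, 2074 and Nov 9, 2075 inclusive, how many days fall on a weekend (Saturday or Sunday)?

111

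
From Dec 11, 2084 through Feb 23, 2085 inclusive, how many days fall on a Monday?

11

Dec 11, 2084 is a Monday.
From Dec 11, 2084 to Feb 23, 2085 is 75 days inclusive.
75 = 7 × 10 + 5, so there are 10 full weeks plus 5 extra days.
Each full week contributes one Monday: 10 so far.
The 5 extra days are Mon, Tue, Wed, Thu, Fri — 1 of them qualifies.
Total: 10 + 1 = 11.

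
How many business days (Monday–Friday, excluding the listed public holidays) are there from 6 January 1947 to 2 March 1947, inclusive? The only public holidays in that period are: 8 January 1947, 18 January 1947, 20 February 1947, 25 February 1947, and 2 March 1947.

37

6 January 1947 is a Monday.
From 6 January 1947 to 2 March 1947 is 56 days inclusive.
56 = 7 × 8, so the span is exactly 8 full weeks.
Each full week contributes 5 weekdays (Mon–Fri): 8 × 5 = 40.
Holidays: 8 January 1947 (Wed); 18 January 1947 (Sat); 20 February 1947 (Thu); 25 February 1947 (Tue); 2 March 1947 (Sun).
3 of the 5 holidays fall on weekdays; the rest are weekends and were already excluded.
Business days: 40 − 3 = 37.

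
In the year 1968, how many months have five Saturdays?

4

A month has five Saturdays exactly when Saturday falls within its first (length − 28) days.
Jan: 31 days, starts Mon → 5 of Mon, Tue, Wed
Feb: 29 days, starts Thu → 5 of Thu
Mar: 31 days, starts Fri → 5 of Fri, Sat, Sun ✓
Apr: 30 days, starts Mon → 5 of Mon, Tue
May: 31 days, starts Wed → 5 of Wed, Thu, Fri
Jun: 30 days, starts Sat → 5 of Sat, Sun ✓
Jul: 31 days, starts Mon → 5 of Mon, Tue, Wed
Aug: 31 days, starts Thu → 5 of Thu, Fri, Sat ✓
Sep: 30 days, starts Sun → 5 of Sun, Mon
Oct: 31 days, starts Tue → 5 of Tue, Wed, Thu
Nov: 30 days, starts Fri → 5 of Fri, Sat ✓
Dec: 31 days, starts Sun → 5 of Sun, Mon, Tue
Months with five Saturdays: Mar, Jun, Aug, Nov.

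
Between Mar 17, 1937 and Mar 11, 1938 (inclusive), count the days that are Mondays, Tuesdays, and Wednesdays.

Mar 17, 1937 is a Wednesday.
From Mar 17, 1937 to Mar 11, 1938 is 360 days inclusive.
360 = 7 × 51 + 3, so there are 51 full weeks plus 3 extra days.
Each full week contributes 3 days from the set (Mon, Tue, Wed): 51 × 3 = 153.
The 3 extra days are Wed, Thu, Fri — 1 of them qualifies.
Total: 153 + 1 = 154.

154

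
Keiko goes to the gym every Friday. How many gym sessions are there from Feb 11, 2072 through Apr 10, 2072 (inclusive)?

Feb 11, 2072 is a Thursday.
From Feb 11, 2072 to Apr 10, 2072 is 60 days inclusive.
60 = 7 × 8 + 4, so there are 8 full weeks plus 4 extra days.
Each full week contributes one Friday: 8 so far.
The 4 extra days are Thursday, Friday, Saturday, Sunday — 1 of them qualifies.
Total: 8 + 1 = 9.

9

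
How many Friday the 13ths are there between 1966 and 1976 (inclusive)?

18

Friday-the-13ths by year:
1966: May
1967: Jan, Oct
1968: Sep, Dec
1969: Jun
1970: Feb, Mar, Nov
1971: Aug
1972: Oct
1973: Apr, Jul
1974: Sep, Dec
1975: Jun
1976: Feb, Aug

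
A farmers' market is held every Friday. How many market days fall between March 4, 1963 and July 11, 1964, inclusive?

March 4, 1963 is a Monday.
The range spans 496 days (inclusive of both endpoints).
496 = 7 × 70 + 6, so there are 70 full weeks plus 6 extra days.
Each full week contributes one Friday: 70 so far.
The 6 extra days are Mon, Tue, Wed, Thu, Fri, Sat — 1 of them qualifies.
Total: 70 + 1 = 71.

71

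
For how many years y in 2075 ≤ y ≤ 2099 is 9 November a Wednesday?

3

Day of week of November 9 in each year:
2075: Sat, 2076: Mon, 2077: Tue, 2078: Wed ✓, 2079: Thu, 2080: Sat, 2081: Sun, 2082: Mon, 2083: Tue, 2084: Thu, 2085: Fri, 2086: Sat, 2087: Sun, 2088: Tue, 2089: Wed ✓, 2090: Thu, 2091: Fri, 2092: Sun, 2093: Mon, 2094: Tue, 2095: Wed ✓, 2096: Fri, 2097: Sat, 2098: Sun, 2099: Mon
Wednesdays: 2078, 2089, 2095.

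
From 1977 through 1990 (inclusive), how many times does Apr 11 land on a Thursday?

Day of week of April 11 in each year:
1977: Mon, 1978: Tue, 1979: Wed, 1980: Fri, 1981: Sat, 1982: Sun, 1983: Mon, 1984: Wed, 1985: Thu ✓, 1986: Fri, 1987: Sat, 1988: Mon, 1989: Tue, 1990: Wed
Thursdays: 1985.

1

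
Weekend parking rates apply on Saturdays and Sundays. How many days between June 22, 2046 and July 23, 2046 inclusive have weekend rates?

10

June 22, 2046 is a Friday.
From June 22, 2046 to July 23, 2046 is 32 days inclusive.
32 = 7 × 4 + 4, so there are 4 full weeks plus 4 extra days.
Each full week contributes 2 weekend days (Sat, Sun): 4 × 2 = 8.
The 4 extra days are Friday, Saturday, Sunday, Monday — 2 of them qualify.
Total: 8 + 2 = 10.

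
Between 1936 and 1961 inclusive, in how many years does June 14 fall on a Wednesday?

4

Day of week of June 14 in each year:
1936: Sun, 1937: Mon, 1938: Tue, 1939: Wed ✓, 1940: Fri, 1941: Sat, 1942: Sun, 1943: Mon, 1944: Wed ✓, 1945: Thu, 1946: Fri, 1947: Sat, 1948: Mon, 1949: Tue, 1950: Wed ✓, 1951: Thu, 1952: Sat, 1953: Sun, 1954: Mon, 1955: Tue, 1956: Thu, 1957: Fri, 1958: Sat, 1959: Sun, 1960: Tue, 1961: Wed ✓
Wednesdays: 1939, 1944, 1950, 1961.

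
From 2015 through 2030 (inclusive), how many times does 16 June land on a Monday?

1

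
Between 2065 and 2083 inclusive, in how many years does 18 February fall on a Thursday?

4

Day of week of February 18 in each year:
2065: Wed, 2066: Thu ✓, 2067: Fri, 2068: Sat, 2069: Mon, 2070: Tue, 2071: Wed, 2072: Thu ✓, 2073: Sat, 2074: Sun, 2075: Mon, 2076: Tue, 2077: Thu ✓, 2078: Fri, 2079: Sat, 2080: Sun, 2081: Tue, 2082: Wed, 2083: Thu ✓
Thursdays: 2066, 2072, 2077, 2083.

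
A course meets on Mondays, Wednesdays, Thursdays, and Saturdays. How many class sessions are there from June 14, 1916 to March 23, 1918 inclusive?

June 14, 1916 is a Wednesday.
The range spans 648 days (inclusive of both endpoints).
648 = 7 × 92 + 4, so there are 92 full weeks plus 4 extra days.
Each full week contributes 4 days from the set (Mon, Wed, Thu, Sat): 92 × 4 = 368.
The 4 extra days are Wed, Thu, Fri, Sat — 3 of them qualify.
Total: 368 + 3 = 371.

371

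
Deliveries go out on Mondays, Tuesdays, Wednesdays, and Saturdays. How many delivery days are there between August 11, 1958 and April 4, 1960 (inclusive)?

August 11, 1958 is a Monday.
The range spans 603 days (inclusive of both endpoints).
603 = 7 × 86 + 1, so there are 86 full weeks plus 1 extra day.
Each full week contributes 4 days from the set (Mon, Tue, Wed, Sat): 86 × 4 = 344.
The 1 extra day is Monday — 1 of them qualifies.
Total: 344 + 1 = 345.

345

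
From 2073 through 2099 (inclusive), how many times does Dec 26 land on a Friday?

4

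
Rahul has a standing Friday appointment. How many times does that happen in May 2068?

4

2068-05-01 is a Tuesday.
That's 31 days from start to end, counting both.
31 = 7 × 4 + 3, so there are 4 full weeks plus 3 extra days.
Each full week contributes one Friday: 4 so far.
The 3 extra days are Tuesday, Wednesday, Thursday — none qualify.
Total: 4 + 0 = 4.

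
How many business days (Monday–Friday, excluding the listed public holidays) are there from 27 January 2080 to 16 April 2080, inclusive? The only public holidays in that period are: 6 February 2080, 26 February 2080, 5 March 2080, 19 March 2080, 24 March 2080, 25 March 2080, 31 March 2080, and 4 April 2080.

27 January 2080 is a Saturday.
From 27 January 2080 to 16 April 2080 is 81 days inclusive.
81 = 7 × 11 + 4, so there are 11 full weeks plus 4 extra days.
Each full week contributes 5 weekdays (Mon–Fri): 11 × 5 = 55.
The 4 extra days are Saturday, Sunday, Monday, Tuesday — 2 of them qualify.
Total: 55 + 2 = 57.
Holidays: 6 February 2080 (Tue); 26 February 2080 (Mon); 5 March 2080 (Tue); 19 March 2080 (Tue); 24 March 2080 (Sun); 25 March 2080 (Mon); 31 March 2080 (Sun); 4 April 2080 (Thu).
6 of the 8 holidays fall on weekdays; the rest are weekends and were already excluded.
Business days: 57 − 6 = 51.

51 business days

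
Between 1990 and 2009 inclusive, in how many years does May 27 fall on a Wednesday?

3

Day of week of May 27 in each year:
1990: Sun, 1991: Mon, 1992: Wed ✓, 1993: Thu, 1994: Fri, 1995: Sat, 1996: Mon, 1997: Tue, 1998: Wed ✓, 1999: Thu, 2000: Sat, 2001: Sun, 2002: Mon, 2003: Tue, 2004: Thu, 2005: Fri, 2006: Sat, 2007: Sun, 2008: Tue, 2009: Wed ✓
Wednesdays: 1992, 1998, 2009.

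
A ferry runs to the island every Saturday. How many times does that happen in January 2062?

4

January 1, 2062 is a Sunday.
That's 31 days from start to end, counting both.
31 = 7 × 4 + 3, so there are 4 full weeks plus 3 extra days.
Each full week contributes one Saturday: 4 so far.
The 3 extra days are Sun, Mon, Tue — none qualify.
Total: 4 + 0 = 4.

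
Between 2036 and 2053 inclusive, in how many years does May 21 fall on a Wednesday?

Day of week of May 21 in each year:
2036: Wed ✓, 2037: Thu, 2038: Fri, 2039: Sat, 2040: Mon, 2041: Tue, 2042: Wed ✓, 2043: Thu, 2044: Sat, 2045: Sun, 2046: Mon, 2047: Tue, 2048: Thu, 2049: Fri, 2050: Sat, 2051: Sun, 2052: Tue, 2053: Wed ✓
Wednesdays: 2036, 2042, 2053.

3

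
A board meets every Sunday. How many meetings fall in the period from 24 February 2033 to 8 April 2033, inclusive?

6 Sundays

24 February 2033 is a Thursday.
That's 44 days from start to end, counting both.
44 = 7 × 6 + 2, so there are 6 full weeks plus 2 extra days.
Each full week contributes one Sunday: 6 so far.
The 2 extra days are Thursday, Friday — none qualify.
Total: 6 + 0 = 6.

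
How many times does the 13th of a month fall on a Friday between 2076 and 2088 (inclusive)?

Friday-the-13ths by year:
2076: Mar, Nov
2077: Aug
2078: May
2079: Jan, Oct
2080: Sep, Dec
2081: Jun
2082: Feb, Mar, Nov
2083: Aug
2084: Oct
2085: Apr, Jul
2086: Sep, Dec
2087: Jun
2088: Feb, Aug

21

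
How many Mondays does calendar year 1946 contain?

52

1946-01-01 is a Tuesday.
That's 365 days from start to end, counting both.
365 = 7 × 52 + 1, so there are 52 full weeks plus 1 extra day.
Each full week contributes one Monday: 52 so far.
The 1 extra day is Tuesday — none qualify.
Total: 52 + 0 = 52.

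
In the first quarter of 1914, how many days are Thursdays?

1 January 1914 is a Thursday.
The range spans 90 days (inclusive of both endpoints).
90 = 7 × 12 + 6, so there are 12 full weeks plus 6 extra days.
Each full week contributes one Thursday: 12 so far.
The 6 extra days are Thursday, Friday, Saturday, Sunday, Monday, Tuesday — 1 of them qualifies.
Total: 12 + 1 = 13.

13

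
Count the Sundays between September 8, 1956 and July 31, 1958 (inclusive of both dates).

99

September 8, 1956 is a Saturday.
The range spans 692 days (inclusive of both endpoints).
692 = 7 × 98 + 6, so there are 98 full weeks plus 6 extra days.
Each full week contributes one Sunday: 98 so far.
The 6 extra days are Saturday, Sunday, Monday, Tuesday, Wednesday, Thursday — 1 of them qualifies.
Total: 98 + 1 = 99.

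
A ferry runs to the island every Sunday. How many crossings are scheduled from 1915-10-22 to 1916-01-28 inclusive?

14 Sundays

1915-10-22 is a Friday.
That's 99 days from start to end, counting both.
99 = 7 × 14 + 1, so there are 14 full weeks plus 1 extra day.
Each full week contributes one Sunday: 14 so far.
The 1 extra day is Fri — none qualify.
Total: 14 + 0 = 14.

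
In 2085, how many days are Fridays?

52

January 1, 2085 is a Monday.
That's 365 days from start to end, counting both.
365 = 7 × 52 + 1, so there are 52 full weeks plus 1 extra day.
Each full week contributes one Friday: 52 so far.
The 1 extra day is Monday — none qualify.
Total: 52 + 0 = 52.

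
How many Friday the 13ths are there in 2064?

1

The 13th falls on a Friday when the month's 13th has weekday Fri.
Jan 13 is Sun; Feb 13 is Wed; Mar 13 is Thu; Apr 13 is Sun; May 13 is Tue; Jun 13 is Fri ✓; Jul 13 is Sun; Aug 13 is Wed; Sep 13 is Sat; Oct 13 is Mon; Nov 13 is Thu; Dec 13 is Sat.
Friday the 13ths: Jun.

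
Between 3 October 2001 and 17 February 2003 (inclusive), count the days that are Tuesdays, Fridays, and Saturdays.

215

3 October 2001 is a Wednesday.
That's 503 days from start to end, counting both.
503 = 7 × 71 + 6, so there are 71 full weeks plus 6 extra days.
Each full week contributes 3 days from the set (Tue, Fri, Sat): 71 × 3 = 213.
The 6 extra days are Wed, Thu, Fri, Sat, Sun, Mon — 2 of them qualify.
Total: 213 + 2 = 215.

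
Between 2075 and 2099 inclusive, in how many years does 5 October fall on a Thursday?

3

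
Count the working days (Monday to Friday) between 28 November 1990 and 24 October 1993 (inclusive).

28 November 1990 is a Wednesday.
That's 1062 days from start to end, counting both.
1062 = 7 × 151 + 5, so there are 151 full weeks plus 5 extra days.
Each full week contributes 5 weekdays (Mon–Fri): 151 × 5 = 755.
The 5 extra days are Wed, Thu, Fri, Sat, Sun — 3 of them qualify.
Total: 755 + 3 = 758.

758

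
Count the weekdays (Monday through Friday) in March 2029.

2029-03-01 is a Thursday.
From 2029-03-01 to 2029-03-31 is 31 days inclusive.
31 = 7 × 4 + 3, so there are 4 full weeks plus 3 extra days.
Each full week contributes 5 weekdays (Mon–Fri): 4 × 5 = 20.
The 3 extra days are Thu, Fri, Sat — 2 of them qualify.
Total: 20 + 2 = 22.

22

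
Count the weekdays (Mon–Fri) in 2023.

2023-01-01 is a Sunday.
From 2023-01-01 to 2023-12-31 is 365 days inclusive.
365 = 7 × 52 + 1, so there are 52 full weeks plus 1 extra day.
Each full week contributes 5 weekdays (Mon–Fri): 52 × 5 = 260.
The 1 extra day is Sunday — none qualify.
Total: 260 + 0 = 260.

260 weekdays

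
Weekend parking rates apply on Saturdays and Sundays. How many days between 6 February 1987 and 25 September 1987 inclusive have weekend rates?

66

6 February 1987 is a Friday.
That's 232 days from start to end, counting both.
232 = 7 × 33 + 1, so there are 33 full weeks plus 1 extra day.
Each full week contributes 2 weekend days (Sat, Sun): 33 × 2 = 66.
The 1 extra day is Friday — none qualify.
Total: 66 + 0 = 66.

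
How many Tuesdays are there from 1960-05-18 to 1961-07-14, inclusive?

60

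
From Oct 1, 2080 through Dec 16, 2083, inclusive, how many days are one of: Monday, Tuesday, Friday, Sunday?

Oct 1, 2080 is a Tuesday.
That's 1172 days from start to end, counting both.
1172 = 7 × 167 + 3, so there are 167 full weeks plus 3 extra days.
Each full week contributes 4 days from the set (Mon, Tue, Fri, Sun): 167 × 4 = 668.
The 3 extra days are Tuesday, Wednesday, Thursday — 1 of them qualifies.
Total: 668 + 1 = 669.

669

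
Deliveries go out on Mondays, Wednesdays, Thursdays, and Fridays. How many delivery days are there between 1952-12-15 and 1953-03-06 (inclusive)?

1952-12-15 is a Monday.
That's 82 days from start to end, counting both.
82 = 7 × 11 + 5, so there are 11 full weeks plus 5 extra days.
Each full week contributes 4 days from the set (Mon, Wed, Thu, Fri): 11 × 4 = 44.
The 5 extra days are Monday, Tuesday, Wednesday, Thursday, Friday — 4 of them qualify.
Total: 44 + 4 = 48.

48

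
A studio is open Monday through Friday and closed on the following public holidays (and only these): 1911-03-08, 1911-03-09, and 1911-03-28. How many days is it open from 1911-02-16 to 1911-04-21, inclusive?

44

1911-02-16 is a Thursday.
That's 65 days from start to end, counting both.
65 = 7 × 9 + 2, so there are 9 full weeks plus 2 extra days.
Each full week contributes 5 weekdays (Mon–Fri): 9 × 5 = 45.
The 2 extra days are Thu, Fri — 2 of them qualify.
Total: 45 + 2 = 47.
Holidays: 1911-03-08 (Wed); 1911-03-09 (Thu); 1911-03-28 (Tue).
All 3 holidays fall on weekdays, so subtract 3.
Business days: 47 − 3 = 44.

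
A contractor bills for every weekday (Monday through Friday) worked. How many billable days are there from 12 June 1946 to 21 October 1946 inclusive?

12 June 1946 is a Wednesday.
That's 132 days from start to end, counting both.
132 = 7 × 18 + 6, so there are 18 full weeks plus 6 extra days.
Each full week contributes 5 weekdays (Mon–Fri): 18 × 5 = 90.
The 6 extra days are Wednesday, Thursday, Friday, Saturday, Sunday, Monday — 4 of them qualify.
Total: 90 + 4 = 94.

94 weekdays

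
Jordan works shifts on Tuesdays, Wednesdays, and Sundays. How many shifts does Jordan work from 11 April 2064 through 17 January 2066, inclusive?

277

11 April 2064 is a Friday.
The range spans 647 days (inclusive of both endpoints).
647 = 7 × 92 + 3, so there are 92 full weeks plus 3 extra days.
Each full week contributes 3 days from the set (Tue, Wed, Sun): 92 × 3 = 276.
The 3 extra days are Fri, Sat, Sun — 1 of them qualifies.
Total: 276 + 1 = 277.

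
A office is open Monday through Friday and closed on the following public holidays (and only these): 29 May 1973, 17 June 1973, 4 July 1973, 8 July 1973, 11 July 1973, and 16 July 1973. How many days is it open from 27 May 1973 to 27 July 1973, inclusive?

27 May 1973 is a Sunday.
The range spans 62 days (inclusive of both endpoints).
62 = 7 × 8 + 6, so there are 8 full weeks plus 6 extra days.
Each full week contributes 5 weekdays (Mon–Fri): 8 × 5 = 40.
The 6 extra days are Sunday, Monday, Tuesday, Wednesday, Thursday, Friday — 5 of them qualify.
Total: 40 + 5 = 45.
Holidays: 29 May 1973 (Tue); 17 June 1973 (Sun); 4 July 1973 (Wed); 8 July 1973 (Sun); 11 July 1973 (Wed); 16 July 1973 (Mon).
4 of the 6 holidays fall on weekdays; the rest are weekends and were already excluded.
Business days: 45 − 4 = 41.

41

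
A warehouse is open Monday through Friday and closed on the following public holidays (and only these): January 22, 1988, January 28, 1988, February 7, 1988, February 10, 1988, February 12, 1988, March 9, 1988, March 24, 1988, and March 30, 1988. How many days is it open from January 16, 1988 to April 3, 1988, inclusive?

January 16, 1988 is a Saturday.
The range spans 79 days (inclusive of both endpoints).
79 = 7 × 11 + 2, so there are 11 full weeks plus 2 extra days.
Each full week contributes 5 weekdays (Mon–Fri): 11 × 5 = 55.
The 2 extra days are Sat, Sun — none qualify.
Total: 55 + 0 = 55.
Holidays: January 22, 1988 (Fri); January 28, 1988 (Thu); February 7, 1988 (Sun); February 10, 1988 (Wed); February 12, 1988 (Fri); March 9, 1988 (Wed); March 24, 1988 (Thu); March 30, 1988 (Wed).
7 of the 8 holidays fall on weekdays; the rest are weekends and were already excluded.
Business days: 55 − 7 = 48.

48 working days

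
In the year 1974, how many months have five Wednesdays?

4

A month has five Wednesdays exactly when Wednesday falls within its first (length − 28) days.
Jan: 31 days, starts Tue → 5 of Tue, Wed, Thu ✓
Feb: 28 days, starts Fri → 5 of (none)
Mar: 31 days, starts Fri → 5 of Fri, Sat, Sun
Apr: 30 days, starts Mon → 5 of Mon, Tue
May: 31 days, starts Wed → 5 of Wed, Thu, Fri ✓
Jun: 30 days, starts Sat → 5 of Sat, Sun
Jul: 31 days, starts Mon → 5 of Mon, Tue, Wed ✓
Aug: 31 days, starts Thu → 5 of Thu, Fri, Sat
Sep: 30 days, starts Sun → 5 of Sun, Mon
Oct: 31 days, starts Tue → 5 of Tue, Wed, Thu ✓
Nov: 30 days, starts Fri → 5 of Fri, Sat
Dec: 31 days, starts Sun → 5 of Sun, Mon, Tue
Months with five Wednesdays: Jan, May, Jul, Oct.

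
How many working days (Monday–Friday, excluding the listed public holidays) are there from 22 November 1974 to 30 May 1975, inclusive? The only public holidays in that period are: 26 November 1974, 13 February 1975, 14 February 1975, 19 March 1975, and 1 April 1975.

22 November 1974 is a Friday.
That's 190 days from start to end, counting both.
190 = 7 × 27 + 1, so there are 27 full weeks plus 1 extra day.
Each full week contributes 5 weekdays (Mon–Fri): 27 × 5 = 135.
The 1 extra day is Fri — 1 of them qualifies.
Total: 135 + 1 = 136.
Holidays: 26 November 1974 (Tue); 13 February 1975 (Thu); 14 February 1975 (Fri); 19 March 1975 (Wed); 1 April 1975 (Tue).
All 5 holidays fall on weekdays, so subtract 5.
Business days: 136 − 5 = 131.

131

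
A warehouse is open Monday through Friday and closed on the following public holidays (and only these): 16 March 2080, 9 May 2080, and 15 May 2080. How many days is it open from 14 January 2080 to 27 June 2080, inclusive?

117 working days

14 January 2080 is a Sunday.
The range spans 166 days (inclusive of both endpoints).
166 = 7 × 23 + 5, so there are 23 full weeks plus 5 extra days.
Each full week contributes 5 weekdays (Mon–Fri): 23 × 5 = 115.
The 5 extra days are Sunday, Monday, Tuesday, Wednesday, Thursday — 4 of them qualify.
Total: 115 + 4 = 119.
Holidays: 16 March 2080 (Sat); 9 May 2080 (Thu); 15 May 2080 (Wed).
2 of the 3 holidays fall on weekdays; the rest are weekends and were already excluded.
Business days: 119 − 2 = 117.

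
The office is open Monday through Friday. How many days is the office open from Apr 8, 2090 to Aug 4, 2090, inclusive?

85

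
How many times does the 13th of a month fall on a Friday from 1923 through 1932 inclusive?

Friday-the-13ths by year:
1923: Apr, Jul
1924: Jun
1925: Feb, Mar, Nov
1926: Aug
1927: May
1928: Jan, Apr, Jul
1929: Sep, Dec
1930: Jun
1931: Feb, Mar, Nov
1932: May

18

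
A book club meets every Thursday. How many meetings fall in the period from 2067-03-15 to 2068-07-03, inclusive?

68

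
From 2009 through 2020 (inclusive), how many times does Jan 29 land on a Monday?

1

Day of week of January 29 in each year:
2009: Thu, 2010: Fri, 2011: Sat, 2012: Sun, 2013: Tue, 2014: Wed, 2015: Thu, 2016: Fri, 2017: Sun, 2018: Mon ✓, 2019: Tue, 2020: Wed
Mondays: 2018.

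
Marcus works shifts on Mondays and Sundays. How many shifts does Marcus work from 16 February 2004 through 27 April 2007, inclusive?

333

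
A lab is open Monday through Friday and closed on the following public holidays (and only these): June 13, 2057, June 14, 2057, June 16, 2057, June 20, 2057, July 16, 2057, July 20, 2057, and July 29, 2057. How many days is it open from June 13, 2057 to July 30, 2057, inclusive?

June 13, 2057 is a Wednesday.
The range spans 48 days (inclusive of both endpoints).
48 = 7 × 6 + 6, so there are 6 full weeks plus 6 extra days.
Each full week contributes 5 weekdays (Mon–Fri): 6 × 5 = 30.
The 6 extra days are Wednesday, Thursday, Friday, Saturday, Sunday, Monday — 4 of them qualify.
Total: 30 + 4 = 34.
Holidays: June 13, 2057 (Wed); June 14, 2057 (Thu); June 16, 2057 (Sat); June 20, 2057 (Wed); July 16, 2057 (Mon); July 20, 2057 (Fri); July 29, 2057 (Sun).
5 of the 7 holidays fall on weekdays; the rest are weekends and were already excluded.
Business days: 34 − 5 = 29.

29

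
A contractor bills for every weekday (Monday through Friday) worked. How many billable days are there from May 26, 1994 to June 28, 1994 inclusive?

May 26, 1994 is a Thursday.
From May 26, 1994 to June 28, 1994 is 34 days inclusive.
34 = 7 × 4 + 6, so there are 4 full weeks plus 6 extra days.
Each full week contributes 5 weekdays (Mon–Fri): 4 × 5 = 20.
The 6 extra days are Thu, Fri, Sat, Sun, Mon, Tue — 4 of them qualify.
Total: 20 + 4 = 24.

24 weekdays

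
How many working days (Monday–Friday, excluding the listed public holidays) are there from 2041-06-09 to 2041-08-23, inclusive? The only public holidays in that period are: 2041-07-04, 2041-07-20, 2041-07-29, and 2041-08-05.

2041-06-09 is a Sunday.
The range spans 76 days (inclusive of both endpoints).
76 = 7 × 10 + 6, so there are 10 full weeks plus 6 extra days.
Each full week contributes 5 weekdays (Mon–Fri): 10 × 5 = 50.
The 6 extra days are Sun, Mon, Tue, Wed, Thu, Fri — 5 of them qualify.
Total: 50 + 5 = 55.
Holidays: 2041-07-04 (Thu); 2041-07-20 (Sat); 2041-07-29 (Mon); 2041-08-05 (Mon).
3 of the 4 holidays fall on weekdays; the rest are weekends and were already excluded.
Business days: 55 − 3 = 52.

52 working days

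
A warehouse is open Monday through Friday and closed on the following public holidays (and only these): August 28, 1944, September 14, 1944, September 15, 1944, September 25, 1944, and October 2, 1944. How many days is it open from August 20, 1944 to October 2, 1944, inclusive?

26

August 20, 1944 is a Sunday.
The range spans 44 days (inclusive of both endpoints).
44 = 7 × 6 + 2, so there are 6 full weeks plus 2 extra days.
Each full week contributes 5 weekdays (Mon–Fri): 6 × 5 = 30.
The 2 extra days are Sun, Mon — 1 of them qualifies.
Total: 30 + 1 = 31.
Holidays: August 28, 1944 (Mon); September 14, 1944 (Thu); September 15, 1944 (Fri); September 25, 1944 (Mon); October 2, 1944 (Mon).
All 5 holidays fall on weekdays, so subtract 5.
Business days: 31 − 5 = 26.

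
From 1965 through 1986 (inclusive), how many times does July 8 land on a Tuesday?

4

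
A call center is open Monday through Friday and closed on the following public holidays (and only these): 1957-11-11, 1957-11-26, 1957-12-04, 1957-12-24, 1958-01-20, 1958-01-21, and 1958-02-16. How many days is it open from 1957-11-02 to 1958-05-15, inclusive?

1957-11-02 is a Saturday.
The range spans 195 days (inclusive of both endpoints).
195 = 7 × 27 + 6, so there are 27 full weeks plus 6 extra days.
Each full week contributes 5 weekdays (Mon–Fri): 27 × 5 = 135.
The 6 extra days are Sat, Sun, Mon, Tue, Wed, Thu — 4 of them qualify.
Total: 135 + 4 = 139.
Holidays: 1957-11-11 (Mon); 1957-11-26 (Tue); 1957-12-04 (Wed); 1957-12-24 (Tue); 1958-01-20 (Mon); 1958-01-21 (Tue); 1958-02-16 (Sun).
6 of the 7 holidays fall on weekdays; the rest are weekends and were already excluded.
Business days: 139 − 6 = 133.

133 working days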